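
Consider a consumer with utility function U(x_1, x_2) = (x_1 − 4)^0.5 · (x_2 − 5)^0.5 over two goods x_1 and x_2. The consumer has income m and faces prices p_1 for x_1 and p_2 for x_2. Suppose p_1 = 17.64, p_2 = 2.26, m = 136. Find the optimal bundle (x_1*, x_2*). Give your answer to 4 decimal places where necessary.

This is Cobb-Douglas in (x_1−4, x_2−5): tangency gives 0.5·p_2·(x_2−5) = 0.5·p_1·(x_1−4).
After buying the subsistence bundle (4, 5), a share 0.5 of the remaining income goes to x_1: x_1* = 4 + 0.5·(m − 4p_1 − 5p_2)/p_1.
Discretionary income = 136 − 4·17.64 − 5·2.26 = 54.14; x_1* = 4 + 0.5·54.14/17.64 = 5.5346; x_2* = 5 + 0.5·54.14/2.26 = 16.9779.

x_1* = 5.5346, x_2* = 16.9779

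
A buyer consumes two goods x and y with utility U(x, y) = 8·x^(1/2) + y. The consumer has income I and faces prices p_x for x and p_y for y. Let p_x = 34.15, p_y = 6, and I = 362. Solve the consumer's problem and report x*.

x* = 0.4939

MU_x = 4/√x, MU_y = 1. Tangency: 4/√x = p_x/p_y.
Solve: √x = 4·p_y/p_x, so x*(p_x,p_y) = (4·p_y/p_x)², and y* = (I − p_x·x*)/p_y.
Plugging in: x* = (4·6/34.15)² = 0.4939.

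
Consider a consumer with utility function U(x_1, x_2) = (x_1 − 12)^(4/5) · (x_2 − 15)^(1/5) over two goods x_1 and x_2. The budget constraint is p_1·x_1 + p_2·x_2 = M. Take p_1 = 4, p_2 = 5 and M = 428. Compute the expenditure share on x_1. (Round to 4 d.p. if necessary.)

share on x_1 = 0.6822

Discretionary income = 428 − 12·4 − 15·5 = 305; x_1* = 12 + 0.8·305/4 = 73; x_2* = 15 + 0.2·305/5 = 27.2.
Expenditure on x_1: 4·73 = 292; share = 0.6822.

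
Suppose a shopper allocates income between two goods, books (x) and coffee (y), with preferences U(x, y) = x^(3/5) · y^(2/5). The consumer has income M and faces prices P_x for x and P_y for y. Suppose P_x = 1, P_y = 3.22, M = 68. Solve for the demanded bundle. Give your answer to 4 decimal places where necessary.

x* = 40.8, y* = 8.4472

At P_x=1, P_y=3.22, M=68: x* = 0.6·68/1 = 40.8, y* = 8.4472.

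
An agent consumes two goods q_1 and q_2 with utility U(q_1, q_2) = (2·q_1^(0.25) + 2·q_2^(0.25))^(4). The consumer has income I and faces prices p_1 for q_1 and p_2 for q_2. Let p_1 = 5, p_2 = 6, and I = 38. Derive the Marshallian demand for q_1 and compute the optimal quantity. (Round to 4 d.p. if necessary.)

MU_q_1 ∝ 2·q_1^(-0.75), MU_q_2 ∝ 2·q_2^(-0.75), so MRS = (q_2/q_1)^(0.75) = p_1/p_2.
Hence q_2/q_1 = (p_1/p_2)^(1/(0.75)), i.e. raised to the 4/3 power.
Substitute q_2 = (q_2/q_1)·q_1 into the budget: q_1* = I/(p_1 + p_2·(q_2/q_1)).
Numerically q_2/q_1 = 0.784197, so q_1* = 38/(5 + 6·0.784197) = 3.9154.

q_1* = 3.9154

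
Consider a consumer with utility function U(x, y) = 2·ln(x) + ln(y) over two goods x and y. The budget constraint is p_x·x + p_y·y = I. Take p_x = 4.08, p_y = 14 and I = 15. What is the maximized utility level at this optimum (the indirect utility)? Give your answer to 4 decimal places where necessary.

V = 0.7634

At p_x=4.08, p_y=14, I=15: x* = 2/3·15/4.08 = 2.451, y* = 0.3571.
Utility at the optimum: U(2.451, 0.3571) = 0.7634.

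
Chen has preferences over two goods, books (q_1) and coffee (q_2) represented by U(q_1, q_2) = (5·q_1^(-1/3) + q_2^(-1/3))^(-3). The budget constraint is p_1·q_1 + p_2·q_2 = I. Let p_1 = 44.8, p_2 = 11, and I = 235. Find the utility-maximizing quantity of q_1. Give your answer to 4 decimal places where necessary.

q_1* = 4.3333

MRS = MU_q_1/MU_q_2 = 5·(q_2/q_1)^(4/3). Set equal to p_1/p_2.
Hence q_2/q_1 = ((1/5)·p_1/p_2)^(1/(4/3)), i.e. raised to the 0.75 power.
With the ratio pinned down, the budget gives q_1* = I/(p_1 + p_2·(q_2/q_1)) and q_2* = (q_2/q_1)·q_1*.
Numerically q_2/q_1 = 0.857406, so q_1* = 235/(44.8 + 11·0.857406) = 4.3333.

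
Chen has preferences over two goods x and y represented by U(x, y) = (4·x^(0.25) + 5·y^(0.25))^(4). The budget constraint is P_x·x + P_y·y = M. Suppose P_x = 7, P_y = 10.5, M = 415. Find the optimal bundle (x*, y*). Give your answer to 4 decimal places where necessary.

From the CES first-order condition, (4/5)·(y/x)^(0.75) = P_x/P_y.
Hence y/x = ((5/4)·P_x/P_y)^(1/(0.75)), i.e. raised to the 4/3 power.
With the ratio pinned down, the budget gives x* = M/(P_x + P_y·(y/x)) and y* = (y/x)·x*.
Numerically y/x = 0.784197, so x* = 415/(7 + 10.5·0.784197) = 27.2416 and y* = 0.784197·27.2416 = 21.3628.

x* = 27.2416, y* = 21.3628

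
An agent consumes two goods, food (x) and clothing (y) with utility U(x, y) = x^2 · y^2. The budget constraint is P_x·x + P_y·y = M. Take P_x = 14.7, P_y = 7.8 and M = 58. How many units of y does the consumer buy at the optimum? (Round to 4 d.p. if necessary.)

Demand: x*(P_x,P_y,M) = 0.5·M/P_x and y* = 0.5·M/P_y.
At P_x=14.7, P_y=7.8, M=58: y* = 0.5·58/7.8 = 3.7179.

y* = 3.7179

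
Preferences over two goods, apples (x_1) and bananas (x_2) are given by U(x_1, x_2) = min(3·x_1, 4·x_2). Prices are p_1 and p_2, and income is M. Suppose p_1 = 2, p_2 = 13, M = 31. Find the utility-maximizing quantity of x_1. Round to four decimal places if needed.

With perfect complements, no substitution: consume in ratio x_1:x_2 = 4:3.
Budget: p_1·x_1 + p_2·(3/4)·x_1 = M, so (4·p_1 + 3·p_2)·x_1 = 4·M.
Demand: x_1*(p_1,p_2,M) = 4·M/(4·p_1 + 3·p_2), x_2* = 3·M/(4·p_1 + 3·p_2).
Here 4·2 + 3·13 = 47, giving x_1* = 2.6383.

x_1* = 2.6383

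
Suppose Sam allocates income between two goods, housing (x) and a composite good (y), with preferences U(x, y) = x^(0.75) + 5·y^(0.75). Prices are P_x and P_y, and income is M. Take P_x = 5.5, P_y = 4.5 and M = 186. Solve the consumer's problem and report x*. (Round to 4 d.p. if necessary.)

MRS = MU_x/MU_y = (1/5)·(y/x)^(0.25). Set equal to P_x/P_y.
Hence y/x = (5·P_x/P_y)^(1/(0.25)), i.e. raised to the 4 power.
Substitute y = (y/x)·x into the budget: x* = M/(P_x + P_y·(y/x)).
Numerically y/x = 1394.699741, so x* = 186/(5.5 + 4.5·1394.699741) = 0.0296.

x* = 0.0296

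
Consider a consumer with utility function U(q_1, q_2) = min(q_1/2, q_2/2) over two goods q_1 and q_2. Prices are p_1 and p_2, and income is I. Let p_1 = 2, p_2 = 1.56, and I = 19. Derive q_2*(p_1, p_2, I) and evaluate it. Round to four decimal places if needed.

With perfect complements, no substitution: consume in ratio q_1:q_2 = 2:2.
Budget: p_1·q_1 + p_2·q_1 = I, so (2·p_1 + 2·p_2)·q_1 = 2·I.
Demand: q_1*(p_1,p_2,I) = 2·I/(2·p_1 + 2·p_2), q_2* = 2·I/(2·p_1 + 2·p_2).
Here 2·2 + 2·1.56 = 7.12, giving q_2* = 5.3371.

q_2* = 5.3371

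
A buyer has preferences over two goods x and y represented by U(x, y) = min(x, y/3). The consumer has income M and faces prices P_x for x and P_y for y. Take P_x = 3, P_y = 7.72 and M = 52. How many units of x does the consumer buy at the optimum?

x* = 1.9878

Here 3 + 3·7.72 = 26.16, giving x* = 1.9878.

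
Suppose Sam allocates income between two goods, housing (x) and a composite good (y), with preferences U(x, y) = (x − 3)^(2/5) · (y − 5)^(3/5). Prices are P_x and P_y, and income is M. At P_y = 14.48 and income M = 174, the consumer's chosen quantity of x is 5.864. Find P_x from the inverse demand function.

P_x = 10

Let x' = x−3, y' = y−5. MRS = (2/3)·y'/x' = P_x/P_y.
After buying the subsistence bundle (3, 5), a share 0.4 of the remaining income goes to x: x* = 3 + 0.4·(M − 3P_x − 5P_y)/P_x.
Set x* = 5.864 in the demand function and solve for P_x: P_x = 10.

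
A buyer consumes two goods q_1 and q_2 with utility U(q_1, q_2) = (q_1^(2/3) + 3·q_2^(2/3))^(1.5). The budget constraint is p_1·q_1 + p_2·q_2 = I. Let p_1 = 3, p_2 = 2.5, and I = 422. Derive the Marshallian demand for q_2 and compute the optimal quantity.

q_2* = 164.5673

MRS = MU_q_1/MU_q_2 = (1/3)·(q_2/q_1)^(1/3). Set equal to p_1/p_2.
Solve for the ratio: q_2/q_1 = [3·p_1/p_2]^(3).
With the ratio pinned down, the budget gives q_1* = I/(p_1 + p_2·(q_2/q_1)) and q_2* = (q_2/q_1)·q_1*.
Numerically q_2/q_1 = 46.656, so q_1* = 422/(3 + 2.5·46.656) = 3.5272 and q_2* = 46.656·3.5272 = 164.5673.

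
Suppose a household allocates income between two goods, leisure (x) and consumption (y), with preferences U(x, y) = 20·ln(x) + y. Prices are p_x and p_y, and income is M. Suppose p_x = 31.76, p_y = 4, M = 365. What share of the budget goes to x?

MU_x = 20/x, MU_y = 1. Tangency: 20/x = p_x/p_y.
So x*(p_x,p_y) = 20·p_y/p_x, independent of income; and y* = (M − 20·p_y)/p_y.
At the given prices: x* = 20·4/31.76 = 2.5189, and y* = 71.25.
Expenditure on x: 31.76·2.5189 = 80; share = 0.2192.

share on x = 0.2192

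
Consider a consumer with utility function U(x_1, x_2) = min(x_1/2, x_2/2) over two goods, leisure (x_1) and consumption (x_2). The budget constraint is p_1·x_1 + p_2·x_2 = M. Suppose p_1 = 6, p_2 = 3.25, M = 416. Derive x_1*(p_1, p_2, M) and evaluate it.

x_1* = 44.973

With perfect complements, no substitution: consume in ratio x_1:x_2 = 2:2.
Budget: p_1·x_1 + p_2·x_1 = M, so (2·p_1 + 2·p_2)·x_1 = 2·M.
Demand: x_1*(p_1,p_2,M) = 2·M/(2·p_1 + 2·p_2), x_2* = 2·M/(2·p_1 + 2·p_2).
Here 2·6 + 2·3.25 = 18.5, giving x_1* = 44.973.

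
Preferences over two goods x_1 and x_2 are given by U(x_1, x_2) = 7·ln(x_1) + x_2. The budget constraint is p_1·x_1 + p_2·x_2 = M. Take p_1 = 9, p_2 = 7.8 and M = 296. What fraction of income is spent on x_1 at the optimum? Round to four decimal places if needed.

So x_1*(p_1,p_2) = 7·p_2/p_1, independent of income; and x_2* = (M − 7·p_2)/p_2.
At the given prices: x_1* = 7·7.8/9 = 6.0667, and x_2* = 30.9487.
Expenditure on x_1: 9·6.0667 = 54.6; share = 0.1845.

share on x_1 = 0.1845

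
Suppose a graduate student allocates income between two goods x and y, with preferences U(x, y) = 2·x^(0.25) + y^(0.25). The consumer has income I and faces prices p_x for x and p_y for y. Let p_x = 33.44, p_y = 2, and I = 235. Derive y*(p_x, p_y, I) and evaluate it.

MRS = MU_x/MU_y = 2·(y/x)^(0.75). Set equal to p_x/p_y.
Solve for the ratio: y/x = [(1/2)·p_x/p_y]^(4/3).
With the ratio pinned down, the budget gives x* = I/(p_x + p_y·(y/x)) and y* = (y/x)·x*.
Numerically y/x = 16.967129, so x* = 235/(33.44 + 2·16.967129) = 3.488 and y* = 16.967129·3.488 = 59.181.

y* = 59.181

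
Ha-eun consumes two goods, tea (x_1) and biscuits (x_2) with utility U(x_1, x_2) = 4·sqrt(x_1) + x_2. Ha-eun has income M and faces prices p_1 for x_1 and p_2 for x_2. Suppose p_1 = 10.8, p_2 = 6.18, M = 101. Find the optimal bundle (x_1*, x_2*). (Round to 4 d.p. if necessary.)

Utility is quasi-linear in x_2; the FOC for x_1 is 2/√x_1 = p_1/p_2.
Solve: √x_1 = 2·p_2/p_1, so x_1*(p_1,p_2) = (2·p_2/p_1)², and x_2* = (M − p_1·x_1*)/p_2.
Plugging in: x_1* = (2·6.18/10.8)² = 1.3098, x_2* = 14.0542.

x_1* = 1.3098, x_2* = 14.0542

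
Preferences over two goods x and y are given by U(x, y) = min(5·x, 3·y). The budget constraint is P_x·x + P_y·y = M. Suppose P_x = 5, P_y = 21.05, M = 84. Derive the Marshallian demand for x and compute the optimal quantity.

Leontief preferences: the optimum is at the kink where x/3 = y/5, i.e. y = (5/3)·x.
Budget: P_x·x + P_y·(5/3)·x = M, so (3·P_x + 5·P_y)·x = 3·M.
Demand: x*(P_x,P_y,M) = 3·M/(3·P_x + 5·P_y), y* = 5·M/(3·P_x + 5·P_y).
Here 3·5 + 5·21.05 = 120.25, giving x* = 2.0956.

x* = 2.0956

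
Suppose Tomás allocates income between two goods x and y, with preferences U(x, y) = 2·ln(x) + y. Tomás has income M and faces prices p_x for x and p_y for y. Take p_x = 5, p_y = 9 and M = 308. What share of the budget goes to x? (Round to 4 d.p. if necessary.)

share on x = 0.0584

MU_x = 2/x, MU_y = 1. Tangency: 2/x = p_x/p_y.
So x*(p_x,p_y) = 2·p_y/p_x, independent of income; and y* = (M − 2·p_y)/p_y.
At the given prices: x* = 2·9/5 = 3.6, and y* = 32.2222.
Expenditure on x: 5·3.6 = 18; share = 0.0584.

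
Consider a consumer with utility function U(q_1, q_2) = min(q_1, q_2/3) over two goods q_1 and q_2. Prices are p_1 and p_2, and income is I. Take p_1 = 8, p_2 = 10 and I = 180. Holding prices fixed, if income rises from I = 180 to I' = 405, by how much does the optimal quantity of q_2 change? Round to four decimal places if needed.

Δq_2* = 17.7632

Demand: q_1*(p_1,p_2,I) = I/(p_1 + 3·p_2), q_2* = 3·I/(p_1 + 3·p_2).
Here 8 + 3·10 = 38, giving q_2* = 14.2105.
At I' = 405: q_2* = 31.9737. Change: 31.9737 − 14.2105 = 17.7632.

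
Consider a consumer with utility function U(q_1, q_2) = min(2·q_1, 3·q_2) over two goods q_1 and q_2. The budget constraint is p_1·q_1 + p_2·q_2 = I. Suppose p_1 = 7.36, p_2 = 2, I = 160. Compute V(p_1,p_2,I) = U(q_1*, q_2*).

Leontief preferences: the optimum is at the kink where q_1/3 = q_2/2, i.e. q_2 = (2/3)·q_1.
Budget: p_1·q_1 + p_2·(2/3)·q_1 = I, so (3·p_1 + 2·p_2)·q_1 = 3·I.
Demand: q_1*(p_1,p_2,I) = 3·I/(3·p_1 + 2·p_2), q_2* = 2·I/(3·p_1 + 2·p_2).
Here 3·7.36 + 2·2 = 26.08, giving q_1* = 18.4049 and q_2* = 12.2699.
Utility at the optimum: U(18.4049, 12.2699) = 36.8098.

V = 36.8098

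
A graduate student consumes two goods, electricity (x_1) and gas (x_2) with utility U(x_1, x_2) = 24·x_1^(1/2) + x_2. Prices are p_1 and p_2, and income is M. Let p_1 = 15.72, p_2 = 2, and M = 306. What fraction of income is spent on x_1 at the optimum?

share on x_1 = 0.1197

Set MRS = p_1/p_2: 12·x_1^(−1/2) = p_1/p_2.
Solve: √x_1 = 12·p_2/p_1, so x_1*(p_1,p_2) = (12·p_2/p_1)², and x_2* = (M − p_1·x_1*)/p_2.
Plugging in: x_1* = (12·2/15.72)² = 2.3309, x_2* = 134.6794.
Expenditure on x_1: 15.72·2.3309 = 36.6412; share = 0.1197.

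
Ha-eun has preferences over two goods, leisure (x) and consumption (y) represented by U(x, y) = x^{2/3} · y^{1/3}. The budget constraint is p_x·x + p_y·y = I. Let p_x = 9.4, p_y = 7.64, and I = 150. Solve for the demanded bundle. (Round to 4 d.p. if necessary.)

x* = 10.6383, y* = 6.5445

At p_x=9.4, p_y=7.64, I=150: x* = 2/3·150/9.4 = 10.6383, y* = 6.5445.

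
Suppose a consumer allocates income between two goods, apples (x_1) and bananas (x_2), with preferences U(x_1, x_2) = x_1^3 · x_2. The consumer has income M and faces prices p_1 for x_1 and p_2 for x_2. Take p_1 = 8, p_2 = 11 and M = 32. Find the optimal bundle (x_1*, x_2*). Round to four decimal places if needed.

x_1* = 3, x_2* = 0.7273

Demand: x_1*(p_1,p_2,M) = 0.75·M/p_1 and x_2* = 0.25·M/p_2.
At p_1=8, p_2=11, M=32: x_1* = 0.75·32/8 = 3, x_2* = 0.7273.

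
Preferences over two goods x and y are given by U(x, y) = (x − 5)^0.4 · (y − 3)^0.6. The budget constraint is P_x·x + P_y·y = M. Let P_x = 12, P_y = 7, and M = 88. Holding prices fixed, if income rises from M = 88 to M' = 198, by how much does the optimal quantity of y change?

Δy* = 9.4286

Let x' = x−5, y' = y−3. MRS = (2/3)·y'/x' = P_x/P_y.
After buying the subsistence bundle (5, 3), a share 0.4 of the remaining income goes to x: x* = 5 + 0.4·(M − 5P_x − 3P_y)/P_x.
Discretionary income = 88 − 5·12 − 3·7 = 7; y* = 3 + 0.6·7/7 = 3.6.
At M' = 198: y* = 13.0286. Change: 13.0286 − 3.6 = 9.4286.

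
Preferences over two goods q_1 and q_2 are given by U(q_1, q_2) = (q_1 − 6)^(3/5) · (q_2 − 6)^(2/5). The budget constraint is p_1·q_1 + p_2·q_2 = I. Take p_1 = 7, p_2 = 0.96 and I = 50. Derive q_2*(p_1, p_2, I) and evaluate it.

q_2* = 6.9333

Discretionary income = 50 − 6·7 − 6·0.96 = 2.24; q_2* = 6 + 0.4·2.24/0.96 = 6.9333.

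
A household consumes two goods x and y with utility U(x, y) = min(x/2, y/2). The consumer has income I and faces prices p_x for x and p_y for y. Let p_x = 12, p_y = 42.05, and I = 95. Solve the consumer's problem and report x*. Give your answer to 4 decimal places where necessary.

x* = 1.7576

With perfect complements, no substitution: consume in ratio x:y = 2:2.
Budget: p_x·x + p_y·x = I, so (2·p_x + 2·p_y)·x = 2·I.
Demand: x*(p_x,p_y,I) = 2·I/(2·p_x + 2·p_y), y* = 2·I/(2·p_x + 2·p_y).
Here 2·12 + 2·42.05 = 108.1, giving x* = 1.7576.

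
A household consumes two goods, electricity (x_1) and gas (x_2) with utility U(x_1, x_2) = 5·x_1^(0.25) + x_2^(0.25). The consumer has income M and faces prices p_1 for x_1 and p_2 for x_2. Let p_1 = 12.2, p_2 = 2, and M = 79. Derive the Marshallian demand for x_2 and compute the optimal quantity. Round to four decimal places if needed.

From the CES first-order condition, 5·(x_2/x_1)^(0.75) = p_1/p_2.
Solve for the ratio: x_2/x_1 = [(1/5)·p_1/p_2]^(4/3).
Substitute x_2 = (x_2/x_1)·x_1 into the budget: x_1* = M/(p_1 + p_2·(x_2/x_1)).
Numerically x_2/x_1 = 1.303606, so x_1* = 79/(12.2 + 2·1.303606) = 5.3352 and x_2* = 1.303606·5.3352 = 6.955.

x_2* = 6.955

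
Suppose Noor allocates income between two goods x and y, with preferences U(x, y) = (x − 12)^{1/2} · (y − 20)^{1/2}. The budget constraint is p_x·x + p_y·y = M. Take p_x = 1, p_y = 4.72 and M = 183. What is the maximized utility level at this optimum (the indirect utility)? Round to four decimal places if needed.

V = 17.629

Let x' = x−12, y' = y−20. MRS = y'/x' = p_x/p_y.
Substituting into the budget: x* = 12 + 0.5·(M − 12·p_x − 20·p_y)/p_x, and y* = 20 + 0.5·(…)/p_y.
Discretionary income = 183 − 12·1 − 20·4.72 = 76.6; x* = 12 + 0.5·76.6/1 = 50.3; y* = 20 + 0.5·76.6/4.72 = 28.1144.
Utility at the optimum: U(50.3, 28.1144) = 17.629.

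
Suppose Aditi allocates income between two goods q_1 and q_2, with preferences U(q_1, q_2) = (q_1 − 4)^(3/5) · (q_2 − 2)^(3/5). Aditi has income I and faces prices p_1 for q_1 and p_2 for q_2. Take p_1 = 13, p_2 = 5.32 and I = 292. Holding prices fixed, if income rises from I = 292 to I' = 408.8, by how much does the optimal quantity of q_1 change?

Discretionary income = 292 − 4·13 − 2·5.32 = 229.36; q_1* = 4 + 0.5·229.36/13 = 12.8215.
At I' = 408.8: q_1* = 17.3138. Change: 17.3138 − 12.8215 = 4.4923.

Δq_1* = 4.4923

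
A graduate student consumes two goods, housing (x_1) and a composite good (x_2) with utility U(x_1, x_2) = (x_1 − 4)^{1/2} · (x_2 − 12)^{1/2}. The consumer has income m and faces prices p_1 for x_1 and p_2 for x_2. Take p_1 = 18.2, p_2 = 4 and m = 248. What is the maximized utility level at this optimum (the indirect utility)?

V = 7.454

Discretionary income = 248 − 4·18.2 − 12·4 = 127.2; x_1* = 4 + 0.5·127.2/18.2 = 7.4945; x_2* = 12 + 0.5·127.2/4 = 27.9.
Utility at the optimum: U(7.4945, 27.9) = 7.454.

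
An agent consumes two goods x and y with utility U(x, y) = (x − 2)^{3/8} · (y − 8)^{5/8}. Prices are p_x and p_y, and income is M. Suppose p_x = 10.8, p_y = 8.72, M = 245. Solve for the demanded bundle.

x* = 7.3347, y* = 19.012

Substituting into the budget: x* = 2 + 0.375·(M − 2·p_x − 8·p_y)/p_x, and y* = 8 + 0.625·(…)/p_y.
Discretionary income = 245 − 2·10.8 − 8·8.72 = 153.64; x* = 2 + 0.375·153.64/10.8 = 7.3347; y* = 8 + 0.625·153.64/8.72 = 19.012.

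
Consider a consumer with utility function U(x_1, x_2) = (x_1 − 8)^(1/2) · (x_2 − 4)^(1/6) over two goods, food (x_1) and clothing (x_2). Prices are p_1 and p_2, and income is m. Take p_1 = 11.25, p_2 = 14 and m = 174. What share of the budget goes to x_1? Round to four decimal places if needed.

Let x_1' = x_1−8, x_2' = x_2−4. MRS = 3·x_2'/x_1' = p_1/p_2.
After buying the subsistence bundle (8, 4), a share 0.75 of the remaining income goes to x_1: x_1* = 8 + 0.75·(m − 8p_1 − 4p_2)/p_1.
Discretionary income = 174 − 8·11.25 − 4·14 = 28; x_1* = 8 + 0.75·28/11.25 = 9.8667; x_2* = 4 + 0.25·28/14 = 4.5.
Expenditure on x_1: 11.25·9.8667 = 111; share = 0.6379.

share on x_1 = 0.6379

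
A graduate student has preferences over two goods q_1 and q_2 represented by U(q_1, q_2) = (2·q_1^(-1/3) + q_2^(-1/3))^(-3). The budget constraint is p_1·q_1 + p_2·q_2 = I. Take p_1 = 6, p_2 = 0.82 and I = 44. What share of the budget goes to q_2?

share on q_2 = 0.2655

From the CES first-order condition, 2·(q_2/q_1)^(4/3) = p_1/p_2.
Hence q_2/q_1 = ((1/2)·p_1/p_2)^(1/(4/3)), i.e. raised to the 0.75 power.
Substitute q_2 = (q_2/q_1)·q_1 into the budget: q_1* = I/(p_1 + p_2·(q_2/q_1)).
Numerically q_2/q_1 = 2.645334, so q_1* = 44/(6 + 0.82·2.645334) = 5.3861 and q_2* = 2.645334·5.3861 = 14.248.
Expenditure on q_2: 0.82·14.248 = 11.6834; share = 0.2655.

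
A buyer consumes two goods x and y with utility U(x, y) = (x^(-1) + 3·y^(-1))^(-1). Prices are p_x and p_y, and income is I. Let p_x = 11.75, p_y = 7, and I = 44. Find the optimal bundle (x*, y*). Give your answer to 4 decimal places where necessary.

MU_x ∝ x^(-2), MU_y ∝ 3·y^(-2), so MRS = (1/3)·(y/x)^(2) = p_x/p_y.
Hence y/x = (3·p_x/p_y)^(1/(2)), i.e. raised to the 0.5 power.
With the ratio pinned down, the budget gives x* = I/(p_x + p_y·(y/x)) and y* = (y/x)·x*.
Numerically y/x = 2.24404, so x* = 44/(11.75 + 7·2.24404) = 1.6024 and y* = 2.24404·1.6024 = 3.5959.

x* = 1.6024, y* = 3.5959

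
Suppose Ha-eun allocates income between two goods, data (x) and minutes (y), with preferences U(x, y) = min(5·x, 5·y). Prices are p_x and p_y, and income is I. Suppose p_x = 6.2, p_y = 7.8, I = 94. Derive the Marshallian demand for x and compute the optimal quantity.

With perfect complements, no substitution: consume in ratio x:y = 5:5.
Budget: p_x·x + p_y·x = I, so (5·p_x + 5·p_y)·x = 5·I.
Demand: x*(p_x,p_y,I) = 5·I/(5·p_x + 5·p_y), y* = 5·I/(5·p_x + 5·p_y).
Here 5·6.2 + 5·7.8 = 70, giving x* = 6.7143.

x* = 6.7143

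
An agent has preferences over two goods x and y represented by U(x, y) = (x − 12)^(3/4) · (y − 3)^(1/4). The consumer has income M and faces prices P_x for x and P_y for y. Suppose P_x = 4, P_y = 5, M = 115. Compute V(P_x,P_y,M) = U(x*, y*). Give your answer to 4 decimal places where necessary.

MRS = 3·(y−3)/(x−12). Tangency with P_x/P_y gives y−3 = (1/3)·(P_x/P_y)·(x−12).
After buying the subsistence bundle (12, 3), a share 0.75 of the remaining income goes to x: x* = 12 + 0.75·(M − 12P_x − 3P_y)/P_x.
Discretionary income = 115 − 12·4 − 3·5 = 52; x* = 12 + 0.75·52/4 = 21.75; y* = 3 + 0.25·52/5 = 5.6.
Utility at the optimum: U(21.75, 5.6) = 7.0064.

V = 7.0064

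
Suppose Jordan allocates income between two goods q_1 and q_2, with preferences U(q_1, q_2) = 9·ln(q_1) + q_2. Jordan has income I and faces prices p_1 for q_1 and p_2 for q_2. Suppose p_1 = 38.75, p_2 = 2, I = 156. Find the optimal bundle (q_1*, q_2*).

Set MRS = p_1/p_2: (9/q_1)/1 = p_1/p_2.
So q_1*(p_1,p_2) = 9·p_2/p_1, independent of income; and q_2* = (I − 9·p_2)/p_2.
At the given prices: q_1* = 9·2/38.75 = 0.4645, and q_2* = 69.

q_1* = 0.4645, q_2* = 69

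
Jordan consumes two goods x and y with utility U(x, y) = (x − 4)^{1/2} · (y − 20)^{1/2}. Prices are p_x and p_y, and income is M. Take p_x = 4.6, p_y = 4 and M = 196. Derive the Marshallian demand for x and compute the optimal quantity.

MRS = (y−20)/(x−4). Tangency with p_x/p_y gives y−20 = (p_x/p_y)·(x−4).
After buying the subsistence bundle (4, 20), a share 0.5 of the remaining income goes to x: x* = 4 + 0.5·(M − 4p_x − 20p_y)/p_x.
Discretionary income = 196 − 4·4.6 − 20·4 = 97.6; x* = 4 + 0.5·97.6/4.6 = 14.6087.

x* = 14.6087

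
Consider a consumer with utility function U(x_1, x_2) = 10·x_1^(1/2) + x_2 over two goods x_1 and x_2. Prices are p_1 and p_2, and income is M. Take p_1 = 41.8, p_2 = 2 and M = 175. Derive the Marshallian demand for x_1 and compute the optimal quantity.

Thus x_1* = (5·p_2/p_1)² — independent of M — with the rest of income spent on x_2.
Plugging in: x_1* = (5·2/41.8)² = 0.0572.

x_1* = 0.0572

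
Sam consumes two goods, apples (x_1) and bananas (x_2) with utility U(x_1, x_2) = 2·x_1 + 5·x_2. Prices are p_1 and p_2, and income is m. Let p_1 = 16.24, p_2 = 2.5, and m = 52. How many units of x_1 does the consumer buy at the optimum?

Perfect substitutes: compare marginal utility per dollar. 2/p_1 vs 5/p_2 → 0.1232 vs 2.
x_2 gives more utility per dollar, so spend all income on x_2: x_2* = m/p_2, x_1* = 0.
Numerically: x_1* = 0, x_2* = 20.8.

x_1* = 0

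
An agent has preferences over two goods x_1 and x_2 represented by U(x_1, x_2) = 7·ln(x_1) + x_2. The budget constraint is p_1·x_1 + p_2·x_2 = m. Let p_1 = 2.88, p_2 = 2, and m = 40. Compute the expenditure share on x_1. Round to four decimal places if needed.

MU_x_1 = 7/x_1, MU_x_2 = 1. Tangency: 7/x_1 = p_1/p_2.
So x_1*(p_1,p_2) = 7·p_2/p_1, independent of income; and x_2* = (m − 7·p_2)/p_2.
At the given prices: x_1* = 7·2/2.88 = 4.8611, and x_2* = 13.
Expenditure on x_1: 2.88·4.8611 = 14; share = 0.35.

share on x_1 = 0.35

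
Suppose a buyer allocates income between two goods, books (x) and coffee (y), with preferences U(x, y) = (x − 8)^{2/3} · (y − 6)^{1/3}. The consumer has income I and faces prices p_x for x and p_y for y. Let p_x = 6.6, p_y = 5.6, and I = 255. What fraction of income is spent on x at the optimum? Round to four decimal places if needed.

MRS = 2·(y−6)/(x−8). Tangency with p_x/p_y gives y−6 = (1/2)·(p_x/p_y)·(x−8).
Substituting into the budget: x* = 8 + 2/3·(I − 8·p_x − 6·p_y)/p_x, and y* = 6 + 1/3·(…)/p_y.
Discretionary income = 255 − 8·6.6 − 6·5.6 = 168.6; x* = 8 + 2/3·168.6/6.6 = 25.0303; y* = 6 + 1/3·168.6/5.6 = 16.0357.
Expenditure on x: 6.6·25.0303 = 165.2; share = 0.6478.

share on x = 0.6478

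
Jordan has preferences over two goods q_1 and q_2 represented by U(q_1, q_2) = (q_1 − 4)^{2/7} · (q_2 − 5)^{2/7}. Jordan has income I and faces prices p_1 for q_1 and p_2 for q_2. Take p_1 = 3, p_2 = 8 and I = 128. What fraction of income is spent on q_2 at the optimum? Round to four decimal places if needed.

share on q_2 = 0.6094

After buying the subsistence bundle (4, 5), a share 0.5 of the remaining income goes to q_1: q_1* = 4 + 0.5·(I − 4p_1 − 5p_2)/p_1.
Discretionary income = 128 − 4·3 − 5·8 = 76; q_1* = 4 + 0.5·76/3 = 16.6667; q_2* = 5 + 0.5·76/8 = 9.75.
Expenditure on q_2: 8·9.75 = 78; share = 0.6094.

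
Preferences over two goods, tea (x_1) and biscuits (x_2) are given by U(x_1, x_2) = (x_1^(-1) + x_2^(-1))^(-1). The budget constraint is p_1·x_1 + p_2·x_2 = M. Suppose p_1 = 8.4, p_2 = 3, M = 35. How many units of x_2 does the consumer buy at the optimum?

x_2* = 4.3641

From the CES first-order condition, (x_2/x_1)^(2) = p_1/p_2.
Solve for the ratio: x_2/x_1 = [p_1/p_2]^(0.5).
With the ratio pinned down, the budget gives x_1* = M/(p_1 + p_2·(x_2/x_1)) and x_2* = (x_2/x_1)·x_1*.
Numerically x_2/x_1 = 1.67332, so x_1* = 35/(8.4 + 3·1.67332) = 2.6081 and x_2* = 1.67332·2.6081 = 4.3641.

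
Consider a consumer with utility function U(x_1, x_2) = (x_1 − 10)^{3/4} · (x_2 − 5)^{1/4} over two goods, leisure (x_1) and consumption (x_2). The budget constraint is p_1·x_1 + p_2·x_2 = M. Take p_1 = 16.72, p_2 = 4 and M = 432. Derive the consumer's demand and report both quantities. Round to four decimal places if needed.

x_1* = 20.9809, x_2* = 20.3

Substituting into the budget: x_1* = 10 + 0.75·(M − 10·p_1 − 5·p_2)/p_1, and x_2* = 5 + 0.25·(…)/p_2.
Discretionary income = 432 − 10·16.72 − 5·4 = 244.8; x_1* = 10 + 0.75·244.8/16.72 = 20.9809; x_2* = 5 + 0.25·244.8/4 = 20.3.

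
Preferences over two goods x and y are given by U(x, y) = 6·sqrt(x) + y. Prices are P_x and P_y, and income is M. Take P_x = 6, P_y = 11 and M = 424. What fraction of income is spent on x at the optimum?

share on x = 0.4281

MU_x = 3/√x, MU_y = 1. Tangency: 3/√x = P_x/P_y.
Thus x* = (3·P_y/P_x)² — independent of M — with the rest of income spent on y.
Plugging in: x* = (3·11/6)² = 30.25, y* = 22.0455.
Expenditure on x: 6·30.25 = 181.5; share = 0.4281.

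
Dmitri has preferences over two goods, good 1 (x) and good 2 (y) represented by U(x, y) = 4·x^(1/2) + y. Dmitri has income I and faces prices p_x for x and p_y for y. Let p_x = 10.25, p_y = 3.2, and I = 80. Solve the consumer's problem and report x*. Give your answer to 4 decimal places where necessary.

MU_x = 2/√x, MU_y = 1. Tangency: 2/√x = p_x/p_y.
Solve: √x = 2·p_y/p_x, so x*(p_x,p_y) = (2·p_y/p_x)², and y* = (I − p_x·x*)/p_y.
Plugging in: x* = (2·3.2/10.25)² = 0.3899.

x* = 0.3899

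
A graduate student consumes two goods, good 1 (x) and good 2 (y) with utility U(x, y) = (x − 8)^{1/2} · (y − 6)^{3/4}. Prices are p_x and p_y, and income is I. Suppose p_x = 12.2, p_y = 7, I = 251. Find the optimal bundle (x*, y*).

MRS = (2/3)·(y−6)/(x−8). Tangency with p_x/p_y gives y−6 = (3/2)·(p_x/p_y)·(x−8).
After buying the subsistence bundle (8, 6), a share 0.4 of the remaining income goes to x: x* = 8 + 0.4·(I − 8p_x − 6p_y)/p_x.
Discretionary income = 251 − 8·12.2 − 6·7 = 111.4; x* = 8 + 0.4·111.4/12.2 = 11.6525; y* = 6 + 0.6·111.4/7 = 15.5486.

x* = 11.6525, y* = 15.5486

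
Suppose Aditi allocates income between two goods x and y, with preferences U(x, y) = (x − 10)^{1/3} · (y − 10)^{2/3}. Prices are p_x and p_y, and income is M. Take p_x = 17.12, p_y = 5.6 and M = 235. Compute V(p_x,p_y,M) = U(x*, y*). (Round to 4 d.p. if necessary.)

This is Cobb-Douglas in (x−10, y−10): tangency gives 1/3·p_y·(y−10) = 2/3·p_x·(x−10).
After buying the subsistence bundle (10, 10), a share 1/3 of the remaining income goes to x: x* = 10 + 1/3·(M − 10p_x − 10p_y)/p_x.
Discretionary income = 235 − 10·17.12 − 10·5.6 = 7.8; x* = 10 + 1/3·7.8/17.12 = 10.1519; y* = 10 + 2/3·7.8/5.6 = 10.9286.
Utility at the optimum: U(10.1519, 10.9286) = 0.5078.

V = 0.5078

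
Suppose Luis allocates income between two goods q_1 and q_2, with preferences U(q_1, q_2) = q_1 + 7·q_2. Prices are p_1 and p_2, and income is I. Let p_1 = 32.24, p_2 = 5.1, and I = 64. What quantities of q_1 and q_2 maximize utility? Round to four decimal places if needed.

q_1* = 0, q_2* = 12.549

Linear utility — the consumer picks whichever good has higher MU/price: 1/32.24 = 0.031 vs 7/5.1 = 1.3725.
q_2 gives more utility per dollar, so spend all income on q_2: q_2* = I/p_2, q_1* = 0.
Numerically: q_1* = 0, q_2* = 12.549.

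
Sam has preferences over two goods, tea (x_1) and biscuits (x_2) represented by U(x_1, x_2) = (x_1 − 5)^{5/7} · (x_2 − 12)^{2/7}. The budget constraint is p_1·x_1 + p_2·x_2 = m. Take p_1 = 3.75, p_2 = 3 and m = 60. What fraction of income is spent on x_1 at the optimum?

share on x_1 = 0.375

MRS = (5/2)·(x_2−12)/(x_1−5). Tangency with p_1/p_2 gives x_2−12 = (2/5)·(p_1/p_2)·(x_1−5).
Substituting into the budget: x_1* = 5 + 5/7·(m − 5·p_1 − 12·p_2)/p_1, and x_2* = 12 + 2/7·(…)/p_2.
Discretionary income = 60 − 5·3.75 − 12·3 = 5.25; x_1* = 5 + 5/7·5.25/3.75 = 6; x_2* = 12 + 2/7·5.25/3 = 12.5.
Expenditure on x_1: 3.75·6 = 22.5; share = 0.375.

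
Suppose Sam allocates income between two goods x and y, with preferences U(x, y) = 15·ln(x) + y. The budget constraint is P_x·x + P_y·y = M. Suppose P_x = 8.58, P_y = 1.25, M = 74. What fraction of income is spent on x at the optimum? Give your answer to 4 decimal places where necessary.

share on x = 0.2534

So x*(P_x,P_y) = 15·P_y/P_x, independent of income; and y* = (M − 15·P_y)/P_y.
At the given prices: x* = 15·1.25/8.58 = 2.1853, and y* = 44.2.
Expenditure on x: 8.58·2.1853 = 18.75; share = 0.2534.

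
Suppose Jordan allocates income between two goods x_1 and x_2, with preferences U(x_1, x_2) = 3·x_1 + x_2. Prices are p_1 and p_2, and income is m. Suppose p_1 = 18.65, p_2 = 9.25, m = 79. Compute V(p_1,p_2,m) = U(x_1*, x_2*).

V = 12.7078

Perfect substitutes: compare marginal utility per dollar. 3/p_1 vs 1/p_2 → 0.1609 vs 0.1081.
x_1 gives more utility per dollar, so spend all income on x_1: x_1* = m/p_1, x_2* = 0.
Numerically: x_1* = 4.2359, x_2* = 0.
Utility at the optimum: U(4.2359, 0) = 12.7078.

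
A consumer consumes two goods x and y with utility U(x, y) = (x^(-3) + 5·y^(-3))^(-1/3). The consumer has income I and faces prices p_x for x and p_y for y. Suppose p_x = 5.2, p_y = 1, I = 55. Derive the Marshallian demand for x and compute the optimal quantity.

Numerically y/x = 2.258101, so x* = 55/(5.2 + 1·2.258101) = 7.3745.

x* = 7.3745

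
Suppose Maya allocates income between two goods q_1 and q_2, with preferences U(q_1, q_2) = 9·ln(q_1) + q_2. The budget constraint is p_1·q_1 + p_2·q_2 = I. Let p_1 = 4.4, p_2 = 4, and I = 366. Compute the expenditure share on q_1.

MU_q_1 = 9/q_1, MU_q_2 = 1. Tangency: 9/q_1 = p_1/p_2.
So q_1*(p_1,p_2) = 9·p_2/p_1, independent of income; and q_2* = (I − 9·p_2)/p_2.
At the given prices: q_1* = 9·4/4.4 = 8.1818, and q_2* = 82.5.
Expenditure on q_1: 4.4·8.1818 = 36; share = 0.0984.

share on q_1 = 0.0984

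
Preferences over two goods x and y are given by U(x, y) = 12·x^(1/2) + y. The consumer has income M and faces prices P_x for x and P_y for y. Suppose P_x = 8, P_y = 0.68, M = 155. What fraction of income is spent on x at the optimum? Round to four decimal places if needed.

share on x = 0.0134

Set MRS = P_x/P_y: 6·x^(−1/2) = P_x/P_y.
Thus x* = (6·P_y/P_x)² — independent of M — with the rest of income spent on y.
Plugging in: x* = (6·0.68/8)² = 0.2601, y* = 224.8812.
Expenditure on x: 8·0.2601 = 2.0808; share = 0.0134.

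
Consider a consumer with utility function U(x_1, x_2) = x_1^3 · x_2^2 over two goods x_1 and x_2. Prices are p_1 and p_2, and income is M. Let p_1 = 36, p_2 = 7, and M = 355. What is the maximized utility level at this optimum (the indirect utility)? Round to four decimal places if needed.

Tangency: MRS = (3/2)·x_2/x_1 = p_1/p_2.
So 3·p_2·x_2 = 2·p_1·x_1; combined with the budget, a share 0.6 of income goes to x_1.
Demand: x_1*(p_1,p_2,M) = 0.6·M/p_1 and x_2* = 0.4·M/p_2.
At p_1=36, p_2=7, M=355: x_1* = 0.6·355/36 = 5.9167, x_2* = 20.2857.
Utility at the optimum: U(5.9167, 20.2857) = 85233.8129.

V = 85233.8129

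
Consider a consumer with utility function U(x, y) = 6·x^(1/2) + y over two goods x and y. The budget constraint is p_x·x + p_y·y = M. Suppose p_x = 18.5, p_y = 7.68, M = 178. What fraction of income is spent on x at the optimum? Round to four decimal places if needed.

Set MRS = p_x/p_y: 3·x^(−1/2) = p_x/p_y.
Thus x* = (3·p_y/p_x)² — independent of M — with the rest of income spent on y.
Plugging in: x* = (3·7.68/18.5)² = 1.551, y* = 19.4409.
Expenditure on x: 18.5·1.551 = 28.6941; share = 0.1612.

share on x = 0.1612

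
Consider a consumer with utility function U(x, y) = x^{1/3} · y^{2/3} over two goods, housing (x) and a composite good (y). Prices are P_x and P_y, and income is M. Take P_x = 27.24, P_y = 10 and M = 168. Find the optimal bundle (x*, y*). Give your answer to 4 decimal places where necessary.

x* = 2.0558, y* = 11.2

At P_x=27.24, P_y=10, M=168: x* = 1/3·168/27.24 = 2.0558, y* = 11.2.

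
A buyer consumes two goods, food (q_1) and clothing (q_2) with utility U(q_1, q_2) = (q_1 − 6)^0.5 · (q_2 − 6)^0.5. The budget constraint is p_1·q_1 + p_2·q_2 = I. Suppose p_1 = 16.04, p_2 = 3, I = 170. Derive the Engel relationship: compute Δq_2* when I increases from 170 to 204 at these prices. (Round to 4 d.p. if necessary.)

After buying the subsistence bundle (6, 6), a share 0.5 of the remaining income goes to q_1: q_1* = 6 + 0.5·(I − 6p_1 − 6p_2)/p_1.
Discretionary income = 170 − 6·16.04 − 6·3 = 55.76; q_2* = 6 + 0.5·55.76/3 = 15.2933.
At I' = 204: q_2* = 20.96. Change: 20.96 − 15.2933 = 5.6667.

Δq_2* = 5.6667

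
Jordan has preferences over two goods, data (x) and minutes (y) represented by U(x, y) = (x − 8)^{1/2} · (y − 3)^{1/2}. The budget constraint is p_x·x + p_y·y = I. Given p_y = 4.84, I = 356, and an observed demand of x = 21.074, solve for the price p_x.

p_x = 10

Let x' = x−8, y' = y−3. MRS = y'/x' = p_x/p_y.
After buying the subsistence bundle (8, 3), a share 0.5 of the remaining income goes to x: x* = 8 + 0.5·(I − 8p_x − 3p_y)/p_x.
Set x* = 21.074 in the demand function and solve for p_x: p_x = 10.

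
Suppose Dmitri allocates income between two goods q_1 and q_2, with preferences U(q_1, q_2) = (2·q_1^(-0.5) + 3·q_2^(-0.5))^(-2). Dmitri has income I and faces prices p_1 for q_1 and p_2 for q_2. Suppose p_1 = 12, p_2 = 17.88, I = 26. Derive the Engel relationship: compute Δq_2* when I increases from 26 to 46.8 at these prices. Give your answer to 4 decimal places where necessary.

Δq_2* = 0.6974

From the CES first-order condition, (2/3)·(q_2/q_1)^(1.5) = p_1/p_2.
Solve for the ratio: q_2/q_1 = [(3/2)·p_1/p_2]^(2/3).
Substitute q_2 = (q_2/q_1)·q_1 into the budget: q_1* = I/(p_1 + p_2·(q_2/q_1)).
Numerically q_2/q_1 = 1.004469, so q_1* = 26/(12 + 17.88·1.004469) = 0.8678 and q_2* = 1.004469·0.8678 = 0.8717.
At I' = 46.8: q_2* = 1.5691. Change: 1.5691 − 0.8717 = 0.6974.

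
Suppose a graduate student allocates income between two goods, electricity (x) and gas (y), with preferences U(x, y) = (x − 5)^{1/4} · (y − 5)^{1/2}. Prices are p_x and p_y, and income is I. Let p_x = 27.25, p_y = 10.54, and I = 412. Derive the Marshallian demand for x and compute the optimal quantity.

x* = 7.7284

This is Cobb-Douglas in (x−5, y−5): tangency gives 0.25·p_y·(y−5) = 0.5·p_x·(x−5).
After buying the subsistence bundle (5, 5), a share 1/3 of the remaining income goes to x: x* = 5 + 1/3·(I − 5p_x − 5p_y)/p_x.
Discretionary income = 412 − 5·27.25 − 5·10.54 = 223.05; x* = 5 + 1/3·223.05/27.25 = 7.7284.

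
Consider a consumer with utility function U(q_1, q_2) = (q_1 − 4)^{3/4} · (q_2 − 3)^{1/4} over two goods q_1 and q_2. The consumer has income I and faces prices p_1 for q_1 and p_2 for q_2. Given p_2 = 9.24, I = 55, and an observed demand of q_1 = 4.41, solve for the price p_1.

p_1 = 6

Let q_1' = q_1−4, q_2' = q_2−3. MRS = 3·q_2'/q_1' = p_1/p_2.
After buying the subsistence bundle (4, 3), a share 0.75 of the remaining income goes to q_1: q_1* = 4 + 0.75·(I − 4p_1 − 3p_2)/p_1.
Set q_1* = 4.41 in the demand function and solve for p_1: p_1 = 6.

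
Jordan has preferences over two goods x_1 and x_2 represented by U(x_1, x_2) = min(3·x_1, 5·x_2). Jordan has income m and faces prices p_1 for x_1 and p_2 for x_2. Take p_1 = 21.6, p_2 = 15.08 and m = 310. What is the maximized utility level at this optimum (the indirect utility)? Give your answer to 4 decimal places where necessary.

Demand: x_1*(p_1,p_2,m) = 5·m/(5·p_1 + 3·p_2), x_2* = 3·m/(5·p_1 + 3·p_2).
Here 5·21.6 + 3·15.08 = 153.24, giving x_1* = 10.1149 and x_2* = 6.0689.
Utility at the optimum: U(10.1149, 6.0689) = 30.3446.

V = 30.3446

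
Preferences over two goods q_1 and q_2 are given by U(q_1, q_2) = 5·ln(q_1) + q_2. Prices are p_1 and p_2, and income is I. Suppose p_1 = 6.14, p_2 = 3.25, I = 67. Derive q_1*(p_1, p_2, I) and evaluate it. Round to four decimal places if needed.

q_1* = 2.6466

MU_q_1 = 5/q_1, MU_q_2 = 1. Tangency: 5/q_1 = p_1/p_2.
So q_1*(p_1,p_2) = 5·p_2/p_1, independent of income; and q_2* = (I − 5·p_2)/p_2.
At the given prices: q_1* = 5·3.25/6.14 = 2.6466.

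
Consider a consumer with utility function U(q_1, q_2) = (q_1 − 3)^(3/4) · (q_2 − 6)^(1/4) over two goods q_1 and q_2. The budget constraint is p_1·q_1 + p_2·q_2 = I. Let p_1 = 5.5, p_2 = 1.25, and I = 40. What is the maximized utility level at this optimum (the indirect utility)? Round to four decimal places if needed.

V = 2.4011

Substituting into the budget: q_1* = 3 + 0.75·(I − 3·p_1 − 6·p_2)/p_1, and q_2* = 6 + 0.25·(…)/p_2.
Discretionary income = 40 − 3·5.5 − 6·1.25 = 16; q_1* = 3 + 0.75·16/5.5 = 5.1818; q_2* = 6 + 0.25·16/1.25 = 9.2.
Utility at the optimum: U(5.1818, 9.2) = 2.4011.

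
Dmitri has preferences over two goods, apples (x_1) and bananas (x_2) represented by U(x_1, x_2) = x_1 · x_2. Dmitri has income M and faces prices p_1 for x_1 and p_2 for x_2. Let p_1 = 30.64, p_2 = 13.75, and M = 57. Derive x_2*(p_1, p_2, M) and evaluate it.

Tangency: MRS = x_2/x_1 = p_1/p_2.
Rearranging, p_2·x_2 = p_1·x_1. Substituting into the budget gives p_1·x_1·(1 + 1) = M.
Demand: x_1*(p_1,p_2,M) = 0.5·M/p_1 and x_2* = 0.5·M/p_2.
At p_1=30.64, p_2=13.75, M=57: x_2* = 0.5·57/13.75 = 2.0727.

x_2* = 2.0727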